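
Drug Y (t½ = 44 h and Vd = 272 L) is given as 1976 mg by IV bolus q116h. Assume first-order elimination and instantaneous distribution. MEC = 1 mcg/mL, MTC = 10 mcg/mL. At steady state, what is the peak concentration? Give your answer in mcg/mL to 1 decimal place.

τ/t½ = 116/44 ≈ 2.6364, so fraction remaining f = (1/2)^(116/44) ≈ 0.1608.
At steady state, accumulation factor R = 1/(1 − e^(−kτ)) ≈ 1.1916.
Single-dose peak C₀ = D/Vd = 1976/272 ≈ 7.265 mcg/mL.
Steady-state peak Cmax,ss = C₀·R ≈ 7.265 × 1.1916 ≈ 8.657 mcg/mL.
Peak 8.7 mcg/mL vs MTC 10 mcg/mL: below toxic threshold.

8.7 mcg/mL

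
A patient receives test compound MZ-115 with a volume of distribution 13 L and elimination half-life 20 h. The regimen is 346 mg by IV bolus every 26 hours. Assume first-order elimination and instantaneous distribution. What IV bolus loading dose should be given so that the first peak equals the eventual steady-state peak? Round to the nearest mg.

f = (1/2)^(26/20) ≈ 0.406126; accumulation ratio R = 1/(1−f) ≈ 1.68386.
Loading dose to hit Cmax,ss on first dose: D_load = D_maint·R ≈ 346 × 1.68386 ≈ 582.62 mg.

583 mg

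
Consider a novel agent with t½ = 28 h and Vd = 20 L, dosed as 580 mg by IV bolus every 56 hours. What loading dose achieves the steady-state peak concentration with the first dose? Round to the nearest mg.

f = (1/2)^(56/28) ≈ 0.250000; accumulation ratio R = 1/(1−f) ≈ 1.33333.
Loading dose to hit Cmax,ss on first dose: D_load = D_maint·R ≈ 580 × 1.33333 ≈ 773.33 mg.

773 mg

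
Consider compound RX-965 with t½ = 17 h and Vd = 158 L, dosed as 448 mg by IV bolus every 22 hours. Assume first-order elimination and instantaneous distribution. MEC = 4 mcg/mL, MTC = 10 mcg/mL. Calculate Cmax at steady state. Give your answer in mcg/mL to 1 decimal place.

Over one 22-h interval, 22/17 ≈ 1.2941 half-lives elapse, leaving f ≈ 0.4078 of each dose.
At steady state, accumulation factor R = 1/(1 − e^(−kτ)) ≈ 1.6886.
Each bolus raises the concentration by D/Vd = 448/158 ≈ 2.835 mcg/mL.
Cmax,ss = C₀/(1 − f) ≈ 2.835/0.5922 ≈ 4.787 mcg/mL.
Peak 4.8 mcg/mL vs MTC 10 mcg/mL: below toxic threshold.

4.8 mcg/mL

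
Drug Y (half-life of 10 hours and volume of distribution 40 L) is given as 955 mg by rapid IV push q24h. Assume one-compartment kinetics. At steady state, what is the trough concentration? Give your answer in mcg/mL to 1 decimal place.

τ/t½ = 24/10 ≈ 2.4, so fraction remaining f = (1/2)^(24/10) ≈ 0.1895.
Single-dose peak C₀ = D/Vd = 955/40 ≈ 23.875 mcg/mL.
Steady-state trough Cmin,ss = C₀·f/(1−f) ≈ 23.875 × 0.1895/0.8105 ≈ 5.582 mcg/mL.

5.6 mcg/mL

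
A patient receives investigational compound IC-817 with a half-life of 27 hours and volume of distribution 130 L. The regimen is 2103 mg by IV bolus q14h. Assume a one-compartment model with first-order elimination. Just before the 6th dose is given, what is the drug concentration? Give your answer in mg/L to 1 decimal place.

f = (1/2)^(τ/t½) = (1/2)^(14/27) ≈ 0.6981.
C₀ = D/Vd = 2103/130 ≈ 16.177 mg/L.
Before the 6th dose, 5 doses have been given. Superposition: Cmin = C₀·(f + f² + … + f^5).
≈ 16.177 × (0.6981 + 0.4873 + 0.3402 + 0.2375 + 0.1658) ≈ 16.177 × 1.9289 ≈ 31.204 mg/L.

31.2 mg/L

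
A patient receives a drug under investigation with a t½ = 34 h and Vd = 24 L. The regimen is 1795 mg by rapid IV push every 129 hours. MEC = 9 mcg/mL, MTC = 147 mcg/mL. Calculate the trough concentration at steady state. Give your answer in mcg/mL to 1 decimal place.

5.8 mcg/mL

k = ln2/t½ = ln2/34 ≈ 0.020387 h⁻¹; fraction remaining f = e^(−kτ) = e^(−0.020387×129) ≈ 0.0721.
Single-dose peak C₀ = D/Vd = 1795/24 ≈ 74.792 mcg/mL.
Steady-state trough Cmin,ss = C₀·f/(1−f) ≈ 74.792 × 0.0721/0.9279 ≈ 5.812 mcg/mL.
Trough 5.8 mcg/mL vs MEC 9 mcg/mL: subtherapeutic.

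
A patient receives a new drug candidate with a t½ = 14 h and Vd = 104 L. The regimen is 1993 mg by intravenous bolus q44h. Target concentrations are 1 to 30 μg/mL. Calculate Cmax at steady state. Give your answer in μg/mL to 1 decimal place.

21.6 μg/mL

k = ln2/t½ = ln2/14 ≈ 0.049511 h⁻¹; fraction remaining f = e^(−kτ) = e^(−0.049511×44) ≈ 0.1132.
At steady state, accumulation factor R = 1/(1 − e^(−kτ)) ≈ 1.1276.
Each bolus raises the concentration by D/Vd = 1993/104 ≈ 19.163 μg/mL.
Steady-state peak Cmax,ss = C₀·R ≈ 19.163 × 1.1276 ≈ 21.608 μg/mL.
Peak 21.6 μg/mL vs MTC 30 μg/mL: below toxic threshold.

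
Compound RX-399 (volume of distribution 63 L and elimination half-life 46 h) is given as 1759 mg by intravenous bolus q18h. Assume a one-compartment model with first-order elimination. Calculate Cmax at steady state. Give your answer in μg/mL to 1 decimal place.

117.5 μg/mL

Over one 18-h interval, 18/46 ≈ 0.3913 half-lives elapse, leaving f ≈ 0.7624 of each dose.
At steady state, accumulation factor R = 1/(1 − e^(−kτ)) ≈ 4.2088.
Single-dose peak C₀ = D/Vd = 1759/63 ≈ 27.921 μg/mL.
Steady-state peak Cmax,ss = C₀·R ≈ 27.921 × 4.2088 ≈ 117.514 μg/mL.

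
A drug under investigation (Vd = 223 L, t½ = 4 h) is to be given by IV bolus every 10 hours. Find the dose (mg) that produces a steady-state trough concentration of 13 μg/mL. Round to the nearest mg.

τ/t½ = 10/4 ≈ 2.5, so f = (1/2)^(10/4) ≈ 0.176777.
Cmin,ss = (D/Vd)·f/(1−f), so D = Cmin,ss·Vd·(1−f)/f.
D = 13 × 223 × (1−f)/f ≈ 13 × 223 × 4.65684 ≈ 13500.18 mg.

13500 mg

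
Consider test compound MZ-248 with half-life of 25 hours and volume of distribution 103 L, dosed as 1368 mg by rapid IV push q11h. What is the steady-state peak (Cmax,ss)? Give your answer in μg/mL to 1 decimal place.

Over one 11-h interval, 11/25 ≈ 0.44 half-lives elapse, leaving f ≈ 0.7371 of each dose.
Accumulation ratio R = 1/(1 − f) ≈ 1/0.2629 ≈ 3.8037.
Each bolus raises the concentration by D/Vd = 1368/103 ≈ 13.282 μg/mL.
Steady-state peak Cmax,ss = C₀·R ≈ 13.282 × 3.8037 ≈ 50.521 μg/mL.

50.5 μg/mL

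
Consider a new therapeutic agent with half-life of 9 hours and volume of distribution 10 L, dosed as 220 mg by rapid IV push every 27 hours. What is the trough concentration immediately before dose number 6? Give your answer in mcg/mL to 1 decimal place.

f = (1/2)^(τ/t½) = (1/2)^(27/9) ≈ 0.1250.
C₀ = D/Vd = 220/10 ≈ 22.000 mcg/mL.
Before the 6th dose, 5 doses have been given. Superposition: Cmin = C₀·(f + f² + … + f^5).
≈ 22.000 × (0.1250 + 0.0156 + 0.0020 + 0.0002 + 0.0000) ≈ 22.000 × 0.1428 ≈ 3.142 mcg/mL.

3.1 mcg/mL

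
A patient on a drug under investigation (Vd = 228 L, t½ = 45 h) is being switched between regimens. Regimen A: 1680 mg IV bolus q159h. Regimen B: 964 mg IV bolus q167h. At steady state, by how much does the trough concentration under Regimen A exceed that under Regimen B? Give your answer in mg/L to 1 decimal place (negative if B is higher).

Regimen A: f = (1/2)^(159/45) ≈ 0.0864; Cmin,ss = (1680/228)·f/(1−f) ≈ 0.697 mg/L.
Regimen B: f = (1/2)^(167/45) ≈ 0.0764; Cmin,ss = (964/228)·f/(1−f) ≈ 0.350 mg/L.
Difference ≈ 0.697 − 0.350 ≈ 0.347 mg/L.

0.3 mg/L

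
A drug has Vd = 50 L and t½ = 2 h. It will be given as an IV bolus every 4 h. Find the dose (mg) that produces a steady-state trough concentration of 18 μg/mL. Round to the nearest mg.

2700 mg

τ/t½ = 4/2 ≈ 2, so f = (1/2)^(4/2) ≈ 0.250000.
Cmin,ss = (D/Vd)·f/(1−f), so D = Cmin,ss·Vd·(1−f)/f.
D = 18 × 50 × (1−f)/f ≈ 18 × 50 × 3.00000 ≈ 2700.00 mg.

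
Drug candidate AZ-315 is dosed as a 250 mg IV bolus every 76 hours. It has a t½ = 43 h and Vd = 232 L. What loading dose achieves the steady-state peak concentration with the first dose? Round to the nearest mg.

354 mg

f = (1/2)^(76/43) ≈ 0.293729; accumulation ratio R = 1/(1−f) ≈ 1.41589.
Loading dose to hit Cmax,ss on first dose: D_load = D_maint·R ≈ 250 × 1.41589 ≈ 353.97 mg.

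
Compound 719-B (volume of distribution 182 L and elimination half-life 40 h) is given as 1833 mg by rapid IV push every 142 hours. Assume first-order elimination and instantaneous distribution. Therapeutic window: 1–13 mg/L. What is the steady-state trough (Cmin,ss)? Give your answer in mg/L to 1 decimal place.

τ/t½ = 142/40 ≈ 3.55, so fraction remaining f = (1/2)^(142/40) ≈ 0.0854.
Single-dose peak C₀ = D/Vd = 1833/182 ≈ 10.071 mg/L.
Steady-state trough Cmin,ss = C₀·f/(1−f) ≈ 10.071 × 0.0854/0.9146 ≈ 0.940 mg/L.
Trough 0.9 mg/L vs MEC 1 mg/L: subtherapeutic.

0.9 mg/L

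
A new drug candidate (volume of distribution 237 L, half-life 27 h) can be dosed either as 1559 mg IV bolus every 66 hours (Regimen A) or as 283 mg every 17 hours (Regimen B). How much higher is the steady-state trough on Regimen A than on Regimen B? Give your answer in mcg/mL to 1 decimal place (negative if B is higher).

-0.7 mcg/mL

Regimen A: f = (1/2)^(66/27) ≈ 0.1837; Cmin,ss = (1559/237)·f/(1−f) ≈ 1.480 mcg/mL.
Regimen B: f = (1/2)^(17/27) ≈ 0.6463; Cmin,ss = (283/237)·f/(1−f) ≈ 2.182 mcg/mL.
Difference ≈ 1.480 − 2.182 ≈ -0.702 mcg/mL.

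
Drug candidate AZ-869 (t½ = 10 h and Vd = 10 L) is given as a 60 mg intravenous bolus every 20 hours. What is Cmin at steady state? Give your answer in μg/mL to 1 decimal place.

2.0 μg/mL

τ = 20 h = 2 half-lives, so f = (1/2)^2 = 0.25.
At steady state, R = 1/(1 − 0.25) = 4/3.
Single-dose peak C₀ = D/Vd = 60/10 = 6 μg/mL.
Steady-state peak Cmax,ss = C₀·R = 6 × 4/3 ≈ 8.000 μg/mL.
Steady-state trough Cmin,ss = Cmax,ss·f ≈ 8.000 × 0.25 ≈ 2.000 μg/mL.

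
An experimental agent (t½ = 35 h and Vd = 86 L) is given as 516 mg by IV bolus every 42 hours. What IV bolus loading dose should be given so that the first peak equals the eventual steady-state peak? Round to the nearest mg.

914 mg

f = (1/2)^(42/35) ≈ 0.435275; accumulation ratio R = 1/(1−f) ≈ 1.77077.
Loading dose to hit Cmax,ss on first dose: D_load = D_maint·R ≈ 516 × 1.77077 ≈ 913.72 mg.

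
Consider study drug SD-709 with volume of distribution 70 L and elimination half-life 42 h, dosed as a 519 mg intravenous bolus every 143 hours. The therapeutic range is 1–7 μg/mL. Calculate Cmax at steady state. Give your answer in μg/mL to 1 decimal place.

Over one 143-h interval, 143/42 ≈ 3.4048 half-lives elapse, leaving f ≈ 0.0944 of each dose.
Accumulation ratio R = 1/(1 − f) ≈ 1/0.9056 ≈ 1.1042.
Single-dose peak C₀ = D/Vd = 519/70 ≈ 7.414 μg/mL.
Steady-state peak Cmax,ss = C₀·R ≈ 7.414 × 1.1042 ≈ 8.187 μg/mL.
Peak 8.2 μg/mL vs MTC 7 μg/mL: exceeds toxic threshold.

8.2 μg/mL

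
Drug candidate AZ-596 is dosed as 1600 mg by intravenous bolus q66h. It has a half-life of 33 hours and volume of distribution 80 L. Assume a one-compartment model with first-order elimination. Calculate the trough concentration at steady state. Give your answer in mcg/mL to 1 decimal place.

τ = 66 h = 2 half-lives, so f = (1/2)^2 = 0.25.
At steady state, R = 1/(1 − 0.25) = 4/3.
Single-dose peak C₀ = D/Vd = 1600/80 = 20 mcg/mL.
Steady-state peak Cmax,ss = C₀·R = 20 × 4/3 ≈ 26.667 mcg/mL.
Steady-state trough Cmin,ss = Cmax,ss·f ≈ 26.667 × 0.25 ≈ 6.667 mcg/mL.

6.7 mcg/mL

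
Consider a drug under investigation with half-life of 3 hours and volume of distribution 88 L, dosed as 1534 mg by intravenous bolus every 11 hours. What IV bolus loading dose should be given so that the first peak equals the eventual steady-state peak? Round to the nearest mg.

1665 mg

f = (1/2)^(11/3) ≈ 0.078745; accumulation ratio R = 1/(1−f) ≈ 1.08548.
Loading dose to hit Cmax,ss on first dose: D_load = D_maint·R ≈ 1534 × 1.08548 ≈ 1665.13 mg.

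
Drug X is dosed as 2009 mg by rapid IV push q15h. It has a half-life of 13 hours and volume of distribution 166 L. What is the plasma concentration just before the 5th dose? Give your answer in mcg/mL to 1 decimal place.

9.5 mcg/mL

f = (1/2)^(τ/t½) = (1/2)^(15/13) ≈ 0.4494.
C₀ = D/Vd = 2009/166 ≈ 12.102 mcg/mL.
Before the 5th dose, 4 doses have been given. Superposition: Cmin = C₀·(f + f² + … + f^4).
≈ 12.102 × (0.4494 + 0.2020 + 0.0908 + 0.0408) ≈ 12.102 × 0.7830 ≈ 9.476 mcg/mL.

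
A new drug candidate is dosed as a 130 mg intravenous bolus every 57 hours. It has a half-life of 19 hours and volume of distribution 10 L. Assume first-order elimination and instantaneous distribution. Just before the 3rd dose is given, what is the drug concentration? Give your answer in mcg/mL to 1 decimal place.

1.8 mcg/mL

f = (1/2)^(τ/t½) = (1/2)^(57/19) ≈ 0.1250.
C₀ = D/Vd = 130/10 ≈ 13.000 mcg/mL.
Before the 3rd dose, 2 doses have been given. Superposition: Cmin = C₀·(f + f²).
≈ 13.000 × (0.1250 + 0.0156) ≈ 13.000 × 0.1406 ≈ 1.828 mcg/mL.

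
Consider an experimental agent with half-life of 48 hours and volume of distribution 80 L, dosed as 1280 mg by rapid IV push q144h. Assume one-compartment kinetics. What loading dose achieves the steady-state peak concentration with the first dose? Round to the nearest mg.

f = (1/2)^(144/48) ≈ 0.125000; accumulation ratio R = 1/(1−f) ≈ 1.14286.
Loading dose to hit Cmax,ss on first dose: D_load = D_maint·R ≈ 1280 × 1.14286 ≈ 1462.86 mg.

1463 mg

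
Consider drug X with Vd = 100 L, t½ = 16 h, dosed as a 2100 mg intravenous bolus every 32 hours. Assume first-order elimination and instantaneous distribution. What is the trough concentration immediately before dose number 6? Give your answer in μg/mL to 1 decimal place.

f = (1/2)^(τ/t½) = (1/2)^(32/16) ≈ 0.2500.
C₀ = D/Vd = 2100/100 ≈ 21.000 μg/mL.
Before the 6th dose, 5 doses have been given. Superposition: Cmin = C₀·(f + f² + … + f^5).
≈ 21.000 × (0.2500 + 0.0625 + 0.0156 + 0.0039 + 0.0010) ≈ 21.000 × 0.3330 ≈ 6.993 μg/mL.

7.0 μg/mL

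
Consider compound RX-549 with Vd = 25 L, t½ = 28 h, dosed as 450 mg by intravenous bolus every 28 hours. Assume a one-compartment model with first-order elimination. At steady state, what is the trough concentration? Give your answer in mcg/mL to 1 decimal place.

τ = 28 h = 1 half-life, so f = (1/2)^1 = 0.5.
At steady state, R = 1/(1 − 0.5) = 2/1.
Single-dose peak C₀ = D/Vd = 450/25 = 18 mcg/mL.
Steady-state peak Cmax,ss = C₀·R = 18 × 2/1 ≈ 36.000 mcg/mL.
Steady-state trough Cmin,ss = Cmax,ss·f ≈ 36.000 × 0.5 ≈ 18.000 mcg/mL.

18.0 mcg/mL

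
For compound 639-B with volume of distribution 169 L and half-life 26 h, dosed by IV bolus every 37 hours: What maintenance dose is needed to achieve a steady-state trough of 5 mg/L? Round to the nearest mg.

τ/t½ = 37/26 ≈ 1.4231, so f = (1/2)^(37/26) ≈ 0.372916.
Cmin,ss = (D/Vd)·f/(1−f), so D = Cmin,ss·Vd·(1−f)/f.
D = 5 × 169 × (1−f)/f ≈ 5 × 169 × 1.68157 ≈ 1420.93 mg.

1421 mg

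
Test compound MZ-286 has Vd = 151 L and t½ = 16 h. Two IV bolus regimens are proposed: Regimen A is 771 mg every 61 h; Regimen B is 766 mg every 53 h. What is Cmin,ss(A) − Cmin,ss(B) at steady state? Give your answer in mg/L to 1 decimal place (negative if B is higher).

-0.2 mg/L

Regimen A: f = (1/2)^(61/16) ≈ 0.0712; Cmin,ss = (771/151)·f/(1−f) ≈ 0.391 mg/L.
Regimen B: f = (1/2)^(53/16) ≈ 0.1007; Cmin,ss = (766/151)·f/(1−f) ≈ 0.568 mg/L.
Difference ≈ 0.391 − 0.568 ≈ -0.177 mg/L.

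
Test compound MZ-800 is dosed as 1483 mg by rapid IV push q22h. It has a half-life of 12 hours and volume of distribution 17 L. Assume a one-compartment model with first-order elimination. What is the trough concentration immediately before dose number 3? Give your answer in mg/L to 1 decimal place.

f = (1/2)^(τ/t½) = (1/2)^(22/12) ≈ 0.2806.
C₀ = D/Vd = 1483/17 ≈ 87.235 mg/L.
Before the 3rd dose, 2 doses have been given. Superposition: Cmin = C₀·(f + f²).
≈ 87.235 × (0.2806 + 0.0787) ≈ 87.235 × 0.3593 ≈ 31.344 mg/L.

31.3 mg/L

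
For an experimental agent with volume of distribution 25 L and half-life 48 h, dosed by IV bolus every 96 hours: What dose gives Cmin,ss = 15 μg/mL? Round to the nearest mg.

τ/t½ = 96/48 ≈ 2, so f = (1/2)^(96/48) ≈ 0.250000.
Cmin,ss = (D/Vd)·f/(1−f), so D = Cmin,ss·Vd·(1−f)/f.
D = 15 × 25 × (1−f)/f ≈ 15 × 25 × 3.00000 ≈ 1125.00 mg.

1125 mg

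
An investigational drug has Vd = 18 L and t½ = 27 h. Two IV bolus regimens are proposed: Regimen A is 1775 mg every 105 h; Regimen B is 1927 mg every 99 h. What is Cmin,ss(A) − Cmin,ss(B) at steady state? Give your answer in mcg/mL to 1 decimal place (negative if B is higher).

Regimen A: f = (1/2)^(105/27) ≈ 0.0675; Cmin,ss = (1775/18)·f/(1−f) ≈ 7.138 mcg/mL.
Regimen B: f = (1/2)^(99/27) ≈ 0.0787; Cmin,ss = (1927/18)·f/(1−f) ≈ 9.145 mcg/mL.
Difference ≈ 7.138 − 9.145 ≈ -2.007 mcg/mL.

-2.0 mcg/mL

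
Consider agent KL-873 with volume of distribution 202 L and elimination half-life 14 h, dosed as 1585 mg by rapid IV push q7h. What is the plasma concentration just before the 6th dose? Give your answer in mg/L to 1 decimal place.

f = (1/2)^(τ/t½) = (1/2)^(7/14) ≈ 0.7071.
C₀ = D/Vd = 1585/202 ≈ 7.847 mg/L.
Before the 6th dose, 5 doses have been given. Superposition: Cmin = C₀·(f + f² + … + f^5).
≈ 7.847 × (0.7071 + 0.5000 + 0.3535 + 0.2500 + 0.1768) ≈ 7.847 × 1.9874 ≈ 15.595 mg/L.

15.6 mg/L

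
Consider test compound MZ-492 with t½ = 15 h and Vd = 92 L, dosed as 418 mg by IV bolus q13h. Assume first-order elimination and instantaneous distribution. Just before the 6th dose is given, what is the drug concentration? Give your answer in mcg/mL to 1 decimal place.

f = (1/2)^(τ/t½) = (1/2)^(13/15) ≈ 0.5484.
C₀ = D/Vd = 418/92 ≈ 4.543 mcg/mL.
Before the 6th dose, 5 doses have been given. Superposition: Cmin = C₀·(f + f² + … + f^5).
≈ 4.543 × (0.5484 + 0.3007 + 0.1649 + 0.0904 + 0.0496) ≈ 4.543 × 1.1540 ≈ 5.243 mcg/mL.

5.2 mcg/mL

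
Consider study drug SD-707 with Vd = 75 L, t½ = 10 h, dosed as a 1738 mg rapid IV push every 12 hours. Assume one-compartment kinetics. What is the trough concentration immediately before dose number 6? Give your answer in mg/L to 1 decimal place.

f = (1/2)^(τ/t½) = (1/2)^(12/10) ≈ 0.4353.
C₀ = D/Vd = 1738/75 ≈ 23.173 mg/L.
Before the 6th dose, 5 doses have been given. Superposition: Cmin = C₀·(f + f² + … + f^5).
≈ 23.173 × (0.4353 + 0.1895 + 0.0825 + 0.0359 + 0.0156) ≈ 23.173 × 0.7588 ≈ 17.584 mg/L.

17.6 mg/L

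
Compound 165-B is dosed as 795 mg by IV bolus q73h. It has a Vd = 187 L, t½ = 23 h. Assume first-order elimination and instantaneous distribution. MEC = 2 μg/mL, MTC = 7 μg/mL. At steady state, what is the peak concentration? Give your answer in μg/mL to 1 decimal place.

Over one 73-h interval, 73/23 ≈ 3.1739 half-lives elapse, leaving f ≈ 0.1108 of each dose.
At steady state, accumulation factor R = 1/(1 − e^(−kτ)) ≈ 1.1246.
Single-dose peak C₀ = D/Vd = 795/187 ≈ 4.251 μg/mL.
Cmax,ss = C₀/(1 − f) ≈ 4.251/0.8892 ≈ 4.781 μg/mL.
Peak 4.8 μg/mL vs MTC 7 μg/mL: below toxic threshold.

4.8 μg/mL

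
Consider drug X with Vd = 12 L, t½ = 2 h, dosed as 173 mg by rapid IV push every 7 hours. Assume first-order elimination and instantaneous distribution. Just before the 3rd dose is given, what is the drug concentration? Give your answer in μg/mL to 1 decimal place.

f = (1/2)^(τ/t½) = (1/2)^(7/2) ≈ 0.0884.
C₀ = D/Vd = 173/12 ≈ 14.417 μg/mL.
Before the 3rd dose, 2 doses have been given. Superposition: Cmin = C₀·(f + f²).
≈ 14.417 × (0.0884 + 0.0078) ≈ 14.417 × 0.0962 ≈ 1.387 μg/mL.

1.4 μg/mL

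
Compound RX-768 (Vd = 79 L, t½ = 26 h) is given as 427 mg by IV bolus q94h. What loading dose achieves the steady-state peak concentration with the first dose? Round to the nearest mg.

f = (1/2)^(94/26) ≈ 0.081594; accumulation ratio R = 1/(1−f) ≈ 1.08884.
Loading dose to hit Cmax,ss on first dose: D_load = D_maint·R ≈ 427 × 1.08884 ≈ 464.93 mg.

465 mg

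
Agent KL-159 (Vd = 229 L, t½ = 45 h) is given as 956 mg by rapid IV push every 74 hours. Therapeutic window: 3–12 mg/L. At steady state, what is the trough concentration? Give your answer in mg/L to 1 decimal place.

2.0 mg/L

τ/t½ = 74/45 ≈ 1.6444, so fraction remaining f = (1/2)^(74/45) ≈ 0.3199.
Each bolus raises the concentration by D/Vd = 956/229 ≈ 4.175 mg/L.
Steady-state trough Cmin,ss = C₀·f/(1−f) ≈ 4.175 × 0.3199/0.6801 ≈ 1.964 mg/L.
Trough 2.0 mg/L vs MEC 3 mg/L: subtherapeutic.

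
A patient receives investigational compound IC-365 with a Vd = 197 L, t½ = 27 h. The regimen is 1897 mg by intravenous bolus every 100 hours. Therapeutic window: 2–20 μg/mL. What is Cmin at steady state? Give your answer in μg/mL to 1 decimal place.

Over one 100-h interval, 100/27 ≈ 3.7037 half-lives elapse, leaving f ≈ 0.0767 of each dose.
At steady state, accumulation factor R = 1/(1 − e^(−kτ)) ≈ 1.0831.
Single-dose peak C₀ = D/Vd = 1897/197 ≈ 9.629 μg/mL.
Cmax,ss = C₀/(1 − f) ≈ 9.629/0.9233 ≈ 10.429 μg/mL.
One interval later, Cmin,ss = Cmax,ss·e^(−kτ) ≈ 10.429 × 0.0767 ≈ 0.800 μg/mL.
Trough 0.8 μg/mL vs MEC 2 μg/mL: subtherapeutic.

0.8 μg/mL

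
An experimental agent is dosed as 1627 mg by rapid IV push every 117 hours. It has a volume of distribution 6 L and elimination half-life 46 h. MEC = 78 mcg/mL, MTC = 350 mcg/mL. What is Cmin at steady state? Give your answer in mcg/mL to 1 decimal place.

k = ln2/t½ = ln2/46 ≈ 0.015068 h⁻¹; fraction remaining f = e^(−kτ) = e^(−0.015068×117) ≈ 0.1715.
Single-dose peak C₀ = D/Vd = 1627/6 ≈ 271.167 mcg/mL.
Steady-state trough Cmin,ss = C₀·f/(1−f) ≈ 271.167 × 0.1715/0.8285 ≈ 56.132 mcg/mL.
Trough 56.1 mcg/mL vs MEC 78 mcg/mL: subtherapeutic.

56.1 mcg/mL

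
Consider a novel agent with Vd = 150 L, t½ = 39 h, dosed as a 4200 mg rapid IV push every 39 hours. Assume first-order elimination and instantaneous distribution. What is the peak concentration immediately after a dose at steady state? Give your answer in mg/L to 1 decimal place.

The dosing interval is 1 half-life, so f = 2^(−1) = 0.5.
Accumulation ratio R = 1/(1 − f) = 1/0.5 = 2/1.
Single-dose peak C₀ = D/Vd = 4200/150 = 28 mg/L.
Steady-state peak Cmax,ss = C₀·R = 28 × 2/1 ≈ 56.000 mg/L.

56.0 mg/L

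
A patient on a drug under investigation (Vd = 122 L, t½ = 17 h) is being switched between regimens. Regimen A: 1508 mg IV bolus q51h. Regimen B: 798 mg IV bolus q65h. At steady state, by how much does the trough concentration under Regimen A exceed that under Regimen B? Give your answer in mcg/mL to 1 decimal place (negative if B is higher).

1.3 mcg/mL

Regimen A: f = (1/2)^(51/17) ≈ 0.1250; Cmin,ss = (1508/122)·f/(1−f) ≈ 1.766 mcg/mL.
Regimen B: f = (1/2)^(65/17) ≈ 0.0706; Cmin,ss = (798/122)·f/(1−f) ≈ 0.497 mcg/mL.
Difference ≈ 1.766 − 0.497 ≈ 1.269 mcg/mL.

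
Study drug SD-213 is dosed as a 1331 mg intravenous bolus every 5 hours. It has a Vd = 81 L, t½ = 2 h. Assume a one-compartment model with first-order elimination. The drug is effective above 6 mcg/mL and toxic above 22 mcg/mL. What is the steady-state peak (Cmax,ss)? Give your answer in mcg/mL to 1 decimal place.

τ/t½ = 5/2 ≈ 2.5, so fraction remaining f = (1/2)^(5/2) ≈ 0.1768.
At steady state, accumulation factor R = 1/(1 − e^(−kτ)) ≈ 1.2148.
Each bolus raises the concentration by D/Vd = 1331/81 ≈ 16.432 mcg/mL.
Steady-state peak Cmax,ss = C₀·R ≈ 16.432 × 1.2148 ≈ 19.962 mcg/mL.
Peak 20.0 mcg/mL vs MTC 22 mcg/mL: below toxic threshold.

20.0 mcg/mL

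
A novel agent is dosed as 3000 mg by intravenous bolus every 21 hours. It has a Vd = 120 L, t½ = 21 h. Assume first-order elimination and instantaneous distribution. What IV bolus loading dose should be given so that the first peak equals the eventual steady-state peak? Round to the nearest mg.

6000 mg

f = (1/2)^(21/21) ≈ 0.500000; accumulation ratio R = 1/(1−f) ≈ 2.00000.
Loading dose to hit Cmax,ss on first dose: D_load = D_maint·R ≈ 3000 × 2.00000 ≈ 6000.00 mg.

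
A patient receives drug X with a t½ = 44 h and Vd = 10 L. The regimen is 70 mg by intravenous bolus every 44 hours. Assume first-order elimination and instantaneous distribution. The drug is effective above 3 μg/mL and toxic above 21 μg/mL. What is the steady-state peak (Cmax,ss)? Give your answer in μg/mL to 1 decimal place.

14.0 μg/mL

The dosing interval is 1 half-life, so f = 2^(−1) = 0.5.
Accumulation ratio R = 1/(1 − f) = 1/0.5 = 2/1.
Single-dose peak C₀ = D/Vd = 70/10 = 7 μg/mL.
Steady-state peak Cmax,ss = C₀·R = 7 × 2/1 ≈ 14.000 μg/mL.
Peak 14.0 μg/mL vs MTC 21 μg/mL: below toxic threshold.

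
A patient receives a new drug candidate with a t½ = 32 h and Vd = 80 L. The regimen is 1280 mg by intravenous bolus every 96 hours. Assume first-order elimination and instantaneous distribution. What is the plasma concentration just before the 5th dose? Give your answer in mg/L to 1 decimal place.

f = (1/2)^(τ/t½) = (1/2)^(96/32) ≈ 0.1250.
C₀ = D/Vd = 1280/80 ≈ 16.000 mg/L.
Before the 5th dose, 4 doses have been given. Superposition: Cmin = C₀·(f + f² + … + f^4).
≈ 16.000 × (0.1250 + 0.0156 + 0.0020 + 0.0002) ≈ 16.000 × 0.1428 ≈ 2.285 mg/L.

2.3 mg/L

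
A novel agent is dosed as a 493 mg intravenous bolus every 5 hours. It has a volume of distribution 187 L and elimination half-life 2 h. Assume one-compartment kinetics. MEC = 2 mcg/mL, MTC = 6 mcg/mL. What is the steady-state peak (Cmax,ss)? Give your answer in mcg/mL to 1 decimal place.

3.2 mcg/mL

Over one 5-h interval, 5/2 ≈ 2.5 half-lives elapse, leaving f ≈ 0.1768 of each dose.
Accumulation ratio R = 1/(1 − f) ≈ 1/0.8232 ≈ 1.2148.
Each bolus raises the concentration by D/Vd = 493/187 ≈ 2.636 mcg/mL.
Steady-state peak Cmax,ss = C₀·R ≈ 2.636 × 1.2148 ≈ 3.202 mcg/mL.
Peak 3.2 mcg/mL vs MTC 6 mcg/mL: below toxic threshold.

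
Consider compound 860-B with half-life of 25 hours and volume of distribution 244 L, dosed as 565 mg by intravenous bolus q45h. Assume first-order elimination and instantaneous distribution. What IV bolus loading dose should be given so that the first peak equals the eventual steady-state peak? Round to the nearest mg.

793 mg

f = (1/2)^(45/25) ≈ 0.287175; accumulation ratio R = 1/(1−f) ≈ 1.40287.
Loading dose to hit Cmax,ss on first dose: D_load = D_maint·R ≈ 565 × 1.40287 ≈ 792.62 mg.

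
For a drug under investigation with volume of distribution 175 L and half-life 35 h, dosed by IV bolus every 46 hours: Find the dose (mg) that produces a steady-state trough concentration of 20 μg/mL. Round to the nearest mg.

5204 mg

τ/t½ = 46/35 ≈ 1.3143, so f = (1/2)^(46/35) ≈ 0.402125.
Cmin,ss = (D/Vd)·f/(1−f), so D = Cmin,ss·Vd·(1−f)/f.
D = 20 × 175 × (1−f)/f ≈ 20 × 175 × 1.48679 ≈ 5203.77 mg.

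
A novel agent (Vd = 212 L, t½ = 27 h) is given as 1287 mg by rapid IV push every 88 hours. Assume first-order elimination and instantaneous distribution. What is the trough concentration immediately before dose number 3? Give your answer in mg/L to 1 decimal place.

0.7 mg/L

f = (1/2)^(τ/t½) = (1/2)^(88/27) ≈ 0.1044.
C₀ = D/Vd = 1287/212 ≈ 6.071 mg/L.
Before the 3rd dose, 2 doses have been given. Superposition: Cmin = C₀·(f + f²).
≈ 6.071 × (0.1044 + 0.0109) ≈ 6.071 × 0.1153 ≈ 0.700 mg/L.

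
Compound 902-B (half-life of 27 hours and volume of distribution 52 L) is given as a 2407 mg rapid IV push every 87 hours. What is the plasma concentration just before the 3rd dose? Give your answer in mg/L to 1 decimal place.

f = (1/2)^(τ/t½) = (1/2)^(87/27) ≈ 0.1072.
C₀ = D/Vd = 2407/52 ≈ 46.288 mg/L.
Before the 3rd dose, 2 doses have been given. Superposition: Cmin = C₀·(f + f²).
≈ 46.288 × (0.1072 + 0.0115) ≈ 46.288 × 0.1187 ≈ 5.494 mg/L.

5.5 mg/L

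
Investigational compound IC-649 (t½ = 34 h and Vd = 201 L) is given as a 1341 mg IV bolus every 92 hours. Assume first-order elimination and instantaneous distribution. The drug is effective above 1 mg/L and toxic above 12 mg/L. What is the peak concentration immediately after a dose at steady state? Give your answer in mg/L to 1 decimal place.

7.9 mg/L

k = ln2/t½ = ln2/34 ≈ 0.020387 h⁻¹; fraction remaining f = e^(−kτ) = e^(−0.020387×92) ≈ 0.1533.
Accumulation ratio R = 1/(1 − f) ≈ 1/0.8467 ≈ 1.1811.
Each bolus raises the concentration by D/Vd = 1341/201 ≈ 6.672 mg/L.
Steady-state peak Cmax,ss = C₀·R ≈ 6.672 × 1.1811 ≈ 7.880 mg/L.
Peak 7.9 mg/L vs MTC 12 mg/L: below toxic threshold.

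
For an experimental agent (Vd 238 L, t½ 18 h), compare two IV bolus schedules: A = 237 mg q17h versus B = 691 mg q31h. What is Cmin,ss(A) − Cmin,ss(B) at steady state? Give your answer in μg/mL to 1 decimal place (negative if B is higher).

Regimen A: f = (1/2)^(17/18) ≈ 0.5196; Cmin,ss = (237/238)·f/(1−f) ≈ 1.077 μg/mL.
Regimen B: f = (1/2)^(31/18) ≈ 0.3031; Cmin,ss = (691/238)·f/(1−f) ≈ 1.263 μg/mL.
Difference ≈ 1.077 − 1.263 ≈ -0.186 μg/mL.

-0.2 μg/mL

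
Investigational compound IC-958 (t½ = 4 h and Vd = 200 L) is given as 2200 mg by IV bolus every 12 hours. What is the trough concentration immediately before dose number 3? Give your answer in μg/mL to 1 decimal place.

1.5 μg/mL

f = (1/2)^(τ/t½) = (1/2)^(12/4) ≈ 0.1250.
C₀ = D/Vd = 2200/200 ≈ 11.000 μg/mL.
Before the 3rd dose, 2 doses have been given. Superposition: Cmin = C₀·(f + f²).
≈ 11.000 × (0.1250 + 0.0156) ≈ 11.000 × 0.1406 ≈ 1.547 μg/mL.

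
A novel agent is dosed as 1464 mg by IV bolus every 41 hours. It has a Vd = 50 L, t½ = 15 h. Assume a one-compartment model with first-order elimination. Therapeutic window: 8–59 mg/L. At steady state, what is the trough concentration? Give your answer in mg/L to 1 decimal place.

5.2 mg/L

Over one 41-h interval, 41/15 ≈ 2.7333 half-lives elapse, leaving f ≈ 0.1504 of each dose.
Each bolus raises the concentration by D/Vd = 1464/50 ≈ 29.280 mg/L.
Steady-state trough Cmin,ss = C₀·f/(1−f) ≈ 29.280 × 0.1504/0.8496 ≈ 5.183 mg/L.
Trough 5.2 mg/L vs MEC 8 mg/L: subtherapeutic.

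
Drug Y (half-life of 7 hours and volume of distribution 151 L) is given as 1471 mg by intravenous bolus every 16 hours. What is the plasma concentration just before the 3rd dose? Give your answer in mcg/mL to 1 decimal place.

2.4 mcg/mL

f = (1/2)^(τ/t½) = (1/2)^(16/7) ≈ 0.2051.
C₀ = D/Vd = 1471/151 ≈ 9.742 mcg/mL.
Before the 3rd dose, 2 doses have been given. Superposition: Cmin = C₀·(f + f²).
≈ 9.742 × (0.2051 + 0.0421) ≈ 9.742 × 0.2472 ≈ 2.408 mcg/mL.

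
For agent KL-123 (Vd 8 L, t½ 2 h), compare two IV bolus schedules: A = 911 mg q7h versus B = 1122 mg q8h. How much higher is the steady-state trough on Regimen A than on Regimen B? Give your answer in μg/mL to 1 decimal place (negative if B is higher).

Regimen A: f = (1/2)^(7/2) ≈ 0.0884; Cmin,ss = (911/8)·f/(1−f) ≈ 11.043 μg/mL.
Regimen B: f = (1/2)^(8/2) ≈ 0.0625; Cmin,ss = (1122/8)·f/(1−f) ≈ 9.350 μg/mL.
Difference ≈ 11.043 − 9.350 ≈ 1.693 μg/mL.

1.7 μg/mL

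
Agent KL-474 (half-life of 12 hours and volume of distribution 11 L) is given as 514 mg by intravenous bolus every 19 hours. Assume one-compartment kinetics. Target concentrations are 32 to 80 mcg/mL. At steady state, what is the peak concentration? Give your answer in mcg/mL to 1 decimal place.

Over one 19-h interval, 19/12 ≈ 1.5833 half-lives elapse, leaving f ≈ 0.3337 of each dose.
Accumulation ratio R = 1/(1 − f) ≈ 1/0.6663 ≈ 1.5008.
Each bolus raises the concentration by D/Vd = 514/11 ≈ 46.727 mcg/mL.
Cmax,ss = C₀/(1 − f) ≈ 46.727/0.6663 ≈ 70.129 mcg/mL.
Peak 70.1 mcg/mL vs MTC 80 mcg/mL: below toxic threshold.

70.1 mcg/mL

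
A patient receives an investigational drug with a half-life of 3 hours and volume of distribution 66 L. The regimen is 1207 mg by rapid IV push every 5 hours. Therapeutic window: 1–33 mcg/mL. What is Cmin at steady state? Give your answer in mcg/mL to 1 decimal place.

8.4 mcg/mL

τ/t½ = 5/3 ≈ 1.6667, so fraction remaining f = (1/2)^(5/3) ≈ 0.3150.
Accumulation ratio R = 1/(1 − f) ≈ 1/0.6850 ≈ 1.4599.
Each bolus raises the concentration by D/Vd = 1207/66 ≈ 18.288 mcg/mL.
Steady-state peak Cmax,ss = C₀·R ≈ 18.288 × 1.4599 ≈ 26.699 mcg/mL.
One interval later, Cmin,ss = Cmax,ss·e^(−kτ) ≈ 26.699 × 0.3150 ≈ 8.410 mcg/mL.
Trough 8.4 mcg/mL vs MEC 1 mcg/mL: adequate.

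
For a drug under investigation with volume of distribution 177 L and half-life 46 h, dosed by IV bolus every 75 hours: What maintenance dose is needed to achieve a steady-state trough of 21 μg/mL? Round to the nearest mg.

τ/t½ = 75/46 ≈ 1.6304, so f = (1/2)^(75/46) ≈ 0.322991.
Cmin,ss = (D/Vd)·f/(1−f), so D = Cmin,ss·Vd·(1−f)/f.
D = 21 × 177 × (1−f)/f ≈ 21 × 177 × 2.09606 ≈ 7791.06 mg.

7791 mg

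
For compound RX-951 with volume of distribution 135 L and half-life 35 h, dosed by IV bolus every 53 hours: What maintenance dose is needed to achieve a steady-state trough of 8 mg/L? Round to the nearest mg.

2005 mg

τ/t½ = 53/35 ≈ 1.5143, so f = (1/2)^(53/35) ≈ 0.350070.
Cmin,ss = (D/Vd)·f/(1−f), so D = Cmin,ss·Vd·(1−f)/f.
D = 8 × 135 × (1−f)/f ≈ 8 × 135 × 1.85657 ≈ 2005.10 mg.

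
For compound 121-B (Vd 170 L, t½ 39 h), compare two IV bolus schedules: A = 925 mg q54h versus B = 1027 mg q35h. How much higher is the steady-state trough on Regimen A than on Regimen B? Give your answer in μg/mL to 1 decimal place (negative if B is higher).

-3.6 μg/mL

Regimen A: f = (1/2)^(54/39) ≈ 0.3830; Cmin,ss = (925/170)·f/(1−f) ≈ 3.378 μg/mL.
Regimen B: f = (1/2)^(35/39) ≈ 0.5368; Cmin,ss = (1027/170)·f/(1−f) ≈ 7.001 μg/mL.
Difference ≈ 3.378 − 7.001 ≈ -3.623 μg/mL.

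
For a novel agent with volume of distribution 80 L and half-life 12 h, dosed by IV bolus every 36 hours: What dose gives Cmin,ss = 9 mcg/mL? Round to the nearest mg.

τ/t½ = 36/12 ≈ 3, so f = (1/2)^(36/12) ≈ 0.125000.
Cmin,ss = (D/Vd)·f/(1−f), so D = Cmin,ss·Vd·(1−f)/f.
D = 9 × 80 × (1−f)/f ≈ 9 × 80 × 7.00000 ≈ 5040.00 mg.

5040 mg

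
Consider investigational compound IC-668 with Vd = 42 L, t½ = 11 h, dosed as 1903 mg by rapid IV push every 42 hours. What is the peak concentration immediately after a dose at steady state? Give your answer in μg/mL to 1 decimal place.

τ/t½ = 42/11 ≈ 3.8182, so fraction remaining f = (1/2)^(42/11) ≈ 0.0709.
At steady state, accumulation factor R = 1/(1 − e^(−kτ)) ≈ 1.0763.
Each bolus raises the concentration by D/Vd = 1903/42 ≈ 45.310 μg/mL.
Cmax,ss = C₀/(1 − f) ≈ 45.310/0.9291 ≈ 48.768 μg/mL.

48.8 μg/mL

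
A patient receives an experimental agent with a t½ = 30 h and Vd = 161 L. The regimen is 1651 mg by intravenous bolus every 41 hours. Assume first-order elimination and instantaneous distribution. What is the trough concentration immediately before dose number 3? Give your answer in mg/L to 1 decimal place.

f = (1/2)^(τ/t½) = (1/2)^(41/30) ≈ 0.3878.
C₀ = D/Vd = 1651/161 ≈ 10.255 mg/L.
Before the 3rd dose, 2 doses have been given. Superposition: Cmin = C₀·(f + f²).
≈ 10.255 × (0.3878 + 0.1504) ≈ 10.255 × 0.5382 ≈ 5.519 mg/L.

5.5 mg/L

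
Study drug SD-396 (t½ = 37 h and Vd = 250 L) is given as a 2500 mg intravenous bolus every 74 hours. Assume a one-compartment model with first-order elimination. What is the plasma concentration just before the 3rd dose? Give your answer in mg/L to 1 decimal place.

3.1 mg/L

f = (1/2)^(τ/t½) = (1/2)^(74/37) ≈ 0.2500.
C₀ = D/Vd = 2500/250 ≈ 10.000 mg/L.
Before the 3rd dose, 2 doses have been given. Superposition: Cmin = C₀·(f + f²).
≈ 10.000 × (0.2500 + 0.0625) ≈ 10.000 × 0.3125 ≈ 3.125 mg/L.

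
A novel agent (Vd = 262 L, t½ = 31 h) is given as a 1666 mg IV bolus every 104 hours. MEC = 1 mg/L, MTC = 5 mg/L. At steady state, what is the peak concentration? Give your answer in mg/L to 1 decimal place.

7.0 mg/L

k = ln2/t½ = ln2/31 ≈ 0.022360 h⁻¹; fraction remaining f = e^(−kτ) = e^(−0.022360×104) ≈ 0.0977.
At steady state, accumulation factor R = 1/(1 − e^(−kτ)) ≈ 1.1083.
Single-dose peak C₀ = D/Vd = 1666/262 ≈ 6.359 mg/L.
Cmax,ss = C₀/(1 − f) ≈ 6.359/0.9023 ≈ 7.048 mg/L.
Peak 7.0 mg/L vs MTC 5 mg/L: exceeds toxic threshold.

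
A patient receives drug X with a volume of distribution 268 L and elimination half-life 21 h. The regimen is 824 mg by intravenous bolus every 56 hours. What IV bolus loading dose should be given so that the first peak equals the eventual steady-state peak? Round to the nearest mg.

978 mg

f = (1/2)^(56/21) ≈ 0.157490; accumulation ratio R = 1/(1−f) ≈ 1.18693.
Loading dose to hit Cmax,ss on first dose: D_load = D_maint·R ≈ 824 × 1.18693 ≈ 978.03 mg.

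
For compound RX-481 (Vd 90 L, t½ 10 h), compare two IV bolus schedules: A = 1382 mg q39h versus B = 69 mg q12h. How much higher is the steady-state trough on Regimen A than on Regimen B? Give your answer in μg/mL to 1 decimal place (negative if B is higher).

Regimen A: f = (1/2)^(39/10) ≈ 0.0670; Cmin,ss = (1382/90)·f/(1−f) ≈ 1.103 μg/mL.
Regimen B: f = (1/2)^(12/10) ≈ 0.4353; Cmin,ss = (69/90)·f/(1−f) ≈ 0.591 μg/mL.
Difference ≈ 1.103 − 0.591 ≈ 0.512 μg/mL.

0.5 μg/mL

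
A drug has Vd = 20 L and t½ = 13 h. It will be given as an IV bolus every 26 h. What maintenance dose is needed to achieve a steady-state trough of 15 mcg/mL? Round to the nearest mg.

τ/t½ = 26/13 ≈ 2, so f = (1/2)^(26/13) ≈ 0.250000.
Cmin,ss = (D/Vd)·f/(1−f), so D = Cmin,ss·Vd·(1−f)/f.
D = 15 × 20 × (1−f)/f ≈ 15 × 20 × 3.00000 ≈ 900.00 mg.

900 mg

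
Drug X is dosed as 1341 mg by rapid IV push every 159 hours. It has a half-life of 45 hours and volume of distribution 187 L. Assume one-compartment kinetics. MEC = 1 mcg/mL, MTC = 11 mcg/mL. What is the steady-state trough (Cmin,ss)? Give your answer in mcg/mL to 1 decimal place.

0.7 mcg/mL

Over one 159-h interval, 159/45 ≈ 3.5333 half-lives elapse, leaving f ≈ 0.0864 of each dose.
At steady state, accumulation factor R = 1/(1 − e^(−kτ)) ≈ 1.0946.
Single-dose peak C₀ = D/Vd = 1341/187 ≈ 7.171 mcg/mL.
Steady-state peak Cmax,ss = C₀·R ≈ 7.171 × 1.0946 ≈ 7.849 mcg/mL.
One interval later, Cmin,ss = Cmax,ss·e^(−kτ) ≈ 7.849 × 0.0864 ≈ 0.678 mcg/mL.
Trough 0.7 mcg/mL vs MEC 1 mcg/mL: subtherapeutic.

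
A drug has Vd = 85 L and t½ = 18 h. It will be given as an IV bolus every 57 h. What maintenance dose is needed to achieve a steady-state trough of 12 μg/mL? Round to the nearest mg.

τ/t½ = 57/18 ≈ 3.1667, so f = (1/2)^(57/18) ≈ 0.111362.
Cmin,ss = (D/Vd)·f/(1−f), so D = Cmin,ss·Vd·(1−f)/f.
D = 12 × 85 × (1−f)/f ≈ 12 × 85 × 7.97972 ≈ 8139.31 mg.

8139 mg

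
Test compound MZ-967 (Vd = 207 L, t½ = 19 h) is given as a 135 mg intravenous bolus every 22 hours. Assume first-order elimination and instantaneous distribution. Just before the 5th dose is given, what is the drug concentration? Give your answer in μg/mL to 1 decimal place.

f = (1/2)^(τ/t½) = (1/2)^(22/19) ≈ 0.4482.
C₀ = D/Vd = 135/207 ≈ 0.652 μg/mL.
Before the 5th dose, 4 doses have been given. Superposition: Cmin = C₀·(f + f² + … + f^4).
≈ 0.652 × (0.4482 + 0.2009 + 0.0900 + 0.0404) ≈ 0.652 × 0.7795 ≈ 0.508 μg/mL.

0.5 μg/mL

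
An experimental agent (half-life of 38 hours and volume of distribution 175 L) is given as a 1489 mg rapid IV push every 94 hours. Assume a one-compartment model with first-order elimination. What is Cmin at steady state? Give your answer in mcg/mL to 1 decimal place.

1.9 mcg/mL

τ/t½ = 94/38 ≈ 2.4737, so fraction remaining f = (1/2)^(94/38) ≈ 0.1800.
Each bolus raises the concentration by D/Vd = 1489/175 ≈ 8.509 mcg/mL.
Steady-state trough Cmin,ss = C₀·f/(1−f) ≈ 8.509 × 0.1800/0.8200 ≈ 1.868 mcg/mL.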